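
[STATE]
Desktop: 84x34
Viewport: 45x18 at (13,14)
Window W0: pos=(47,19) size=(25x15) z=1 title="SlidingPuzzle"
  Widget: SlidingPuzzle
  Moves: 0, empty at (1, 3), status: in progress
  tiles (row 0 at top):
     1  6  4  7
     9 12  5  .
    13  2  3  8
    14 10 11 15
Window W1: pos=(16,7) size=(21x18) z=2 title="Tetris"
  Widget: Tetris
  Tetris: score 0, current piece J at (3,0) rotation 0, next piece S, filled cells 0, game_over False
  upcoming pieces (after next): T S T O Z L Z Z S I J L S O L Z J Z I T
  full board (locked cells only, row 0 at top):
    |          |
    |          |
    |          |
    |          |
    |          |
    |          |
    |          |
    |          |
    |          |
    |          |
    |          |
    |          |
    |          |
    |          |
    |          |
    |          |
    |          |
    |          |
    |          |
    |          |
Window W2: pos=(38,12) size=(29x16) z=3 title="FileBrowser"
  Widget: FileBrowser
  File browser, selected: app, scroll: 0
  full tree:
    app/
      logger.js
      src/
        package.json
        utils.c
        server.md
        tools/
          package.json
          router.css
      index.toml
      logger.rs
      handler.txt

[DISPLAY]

   ┃          │        ┃ ┠───────────────────
   ┃          │        ┃ ┃> [-] app/         
   ┃          │Score:  ┃ ┃    logger.js      
   ┃          │0       ┃ ┃    [+] src/       
   ┃          │        ┃ ┃    index.toml     
   ┃          │        ┃ ┃    logger.rs      
   ┃          │        ┃ ┃    handler.txt    
   ┃          │        ┃ ┃                   
   ┃          │        ┃ ┃                   
   ┃          │        ┃ ┃                   
   ┗━━━━━━━━━━━━━━━━━━━┛ ┃                   
                         ┃                   
                         ┃                   
                         ┗━━━━━━━━━━━━━━━━━━━
                                  ┃├────┼────
                                  ┃│ 14 │ 10 
                                  ┃└────┴────
                                  ┃Moves: 0  


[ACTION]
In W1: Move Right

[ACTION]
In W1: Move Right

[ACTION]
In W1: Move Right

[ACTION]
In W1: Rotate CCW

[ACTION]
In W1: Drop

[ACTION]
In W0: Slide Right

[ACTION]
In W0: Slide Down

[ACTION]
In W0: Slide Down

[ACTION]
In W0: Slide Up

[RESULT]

   ┃          │        ┃ ┠───────────────────
   ┃          │        ┃ ┃> [-] app/         
   ┃          │Score:  ┃ ┃    logger.js      
   ┃          │0       ┃ ┃    [+] src/       
   ┃          │        ┃ ┃    index.toml     
   ┃          │        ┃ ┃    logger.rs      
   ┃          │        ┃ ┃    handler.txt    
   ┃          │        ┃ ┃                   
   ┃          │        ┃ ┃                   
   ┃          │        ┃ ┃                   
   ┗━━━━━━━━━━━━━━━━━━━┛ ┃                   
                         ┃                   
                         ┃                   
                         ┗━━━━━━━━━━━━━━━━━━━
                                  ┃├────┼────
                                  ┃│ 14 │ 10 
                                  ┃└────┴────
                                  ┃Moves: 3  


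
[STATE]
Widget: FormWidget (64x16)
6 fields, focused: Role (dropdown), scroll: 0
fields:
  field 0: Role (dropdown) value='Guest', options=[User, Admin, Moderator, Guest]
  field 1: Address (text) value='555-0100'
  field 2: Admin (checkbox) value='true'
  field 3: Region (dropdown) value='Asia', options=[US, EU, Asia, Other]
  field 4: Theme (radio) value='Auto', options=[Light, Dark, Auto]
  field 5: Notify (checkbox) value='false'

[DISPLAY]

> Role:       [Guest                                          ▼]
  Address:    [555-0100                                        ]
  Admin:      [x]                                               
  Region:     [Asia                                           ▼]
  Theme:      ( ) Light  ( ) Dark  (●) Auto                     
  Notify:     [ ]                                               
                                                                
                                                                
                                                                
                                                                
                                                                
                                                                
                                                                
                                                                
                                                                
                                                                


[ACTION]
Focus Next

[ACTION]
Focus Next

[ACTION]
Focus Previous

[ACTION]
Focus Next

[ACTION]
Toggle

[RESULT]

  Role:       [Guest                                          ▼]
  Address:    [555-0100                                        ]
> Admin:      [ ]                                               
  Region:     [Asia                                           ▼]
  Theme:      ( ) Light  ( ) Dark  (●) Auto                     
  Notify:     [ ]                                               
                                                                
                                                                
                                                                
                                                                
                                                                
                                                                
                                                                
                                                                
                                                                
                                                                


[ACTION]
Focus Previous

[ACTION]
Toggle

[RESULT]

  Role:       [Guest                                          ▼]
> Address:    [555-0100                                        ]
  Admin:      [ ]                                               
  Region:     [Asia                                           ▼]
  Theme:      ( ) Light  ( ) Dark  (●) Auto                     
  Notify:     [ ]                                               
                                                                
                                                                
                                                                
                                                                
                                                                
                                                                
                                                                
                                                                
                                                                
                                                                


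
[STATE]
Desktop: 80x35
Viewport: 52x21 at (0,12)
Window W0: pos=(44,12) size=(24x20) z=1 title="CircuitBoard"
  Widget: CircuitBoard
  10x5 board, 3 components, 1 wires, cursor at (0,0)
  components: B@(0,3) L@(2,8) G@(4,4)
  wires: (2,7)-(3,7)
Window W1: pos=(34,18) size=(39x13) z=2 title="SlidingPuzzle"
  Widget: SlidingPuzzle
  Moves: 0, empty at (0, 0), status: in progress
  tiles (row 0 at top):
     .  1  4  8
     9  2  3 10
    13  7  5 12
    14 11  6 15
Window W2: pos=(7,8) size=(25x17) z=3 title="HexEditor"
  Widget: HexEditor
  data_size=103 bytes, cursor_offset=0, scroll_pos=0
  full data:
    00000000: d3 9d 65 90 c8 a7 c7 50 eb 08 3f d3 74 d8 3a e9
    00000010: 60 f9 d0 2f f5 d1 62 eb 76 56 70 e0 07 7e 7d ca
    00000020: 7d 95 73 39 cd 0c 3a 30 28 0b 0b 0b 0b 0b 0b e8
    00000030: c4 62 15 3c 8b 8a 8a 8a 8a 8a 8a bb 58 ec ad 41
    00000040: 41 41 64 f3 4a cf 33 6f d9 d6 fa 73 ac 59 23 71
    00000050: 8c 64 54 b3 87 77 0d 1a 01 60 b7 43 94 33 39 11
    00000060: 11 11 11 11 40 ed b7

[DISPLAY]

       ┃00000010  60 f9 d0 2f f┃            ┏━━━━━━━
       ┃00000020  7d 95 73 39 c┃            ┃ Circui
       ┃00000030  c4 62 15 3c 8┃            ┠───────
       ┃00000040  41 41 64 f3 4┃            ┃   0 1 
       ┃00000050  8c 64 54 b3 8┃            ┃0  [.] 
       ┃00000060  11 11 11 11 4┃            ┃       
       ┃                       ┃  ┏━━━━━━━━━━━━━━━━━
       ┃                       ┃  ┃ SlidingPuzzle   
       ┃                       ┃  ┠─────────────────
       ┃                       ┃  ┃┌────┬────┬────┬─
       ┃                       ┃  ┃│    │  1 │  4 │ 
       ┃                       ┃  ┃├────┼────┼────┼─
       ┗━━━━━━━━━━━━━━━━━━━━━━━┛  ┃│  9 │  2 │  3 │ 
                                  ┃├────┼────┼────┼─
                                  ┃│ 13 │  7 │  5 │ 
                                  ┃├────┼────┼────┼─
                                  ┃│ 14 │ 11 │  6 │ 
                                  ┃└────┴────┴────┴─
                                  ┗━━━━━━━━━━━━━━━━━
                                            ┗━━━━━━━
                                                    


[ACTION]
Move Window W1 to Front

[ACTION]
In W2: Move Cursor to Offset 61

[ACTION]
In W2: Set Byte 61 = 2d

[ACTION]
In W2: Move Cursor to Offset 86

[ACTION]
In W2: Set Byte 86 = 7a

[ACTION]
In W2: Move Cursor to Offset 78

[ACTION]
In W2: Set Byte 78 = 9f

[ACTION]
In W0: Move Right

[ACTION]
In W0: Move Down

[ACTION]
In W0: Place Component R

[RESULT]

       ┃00000010  60 f9 d0 2f f┃            ┏━━━━━━━
       ┃00000020  7d 95 73 39 c┃            ┃ Circui
       ┃00000030  c4 62 15 3c 8┃            ┠───────
       ┃00000040  41 41 64 f3 4┃            ┃   0 1 
       ┃00000050  8c 64 54 b3 8┃            ┃0      
       ┃00000060  11 11 11 11 4┃            ┃       
       ┃                       ┃  ┏━━━━━━━━━━━━━━━━━
       ┃                       ┃  ┃ SlidingPuzzle   
       ┃                       ┃  ┠─────────────────
       ┃                       ┃  ┃┌────┬────┬────┬─
       ┃                       ┃  ┃│    │  1 │  4 │ 
       ┃                       ┃  ┃├────┼────┼────┼─
       ┗━━━━━━━━━━━━━━━━━━━━━━━┛  ┃│  9 │  2 │  3 │ 
                                  ┃├────┼────┼────┼─
                                  ┃│ 13 │  7 │  5 │ 
                                  ┃├────┼────┼────┼─
                                  ┃│ 14 │ 11 │  6 │ 
                                  ┃└────┴────┴────┴─
                                  ┗━━━━━━━━━━━━━━━━━
                                            ┗━━━━━━━
                                                    


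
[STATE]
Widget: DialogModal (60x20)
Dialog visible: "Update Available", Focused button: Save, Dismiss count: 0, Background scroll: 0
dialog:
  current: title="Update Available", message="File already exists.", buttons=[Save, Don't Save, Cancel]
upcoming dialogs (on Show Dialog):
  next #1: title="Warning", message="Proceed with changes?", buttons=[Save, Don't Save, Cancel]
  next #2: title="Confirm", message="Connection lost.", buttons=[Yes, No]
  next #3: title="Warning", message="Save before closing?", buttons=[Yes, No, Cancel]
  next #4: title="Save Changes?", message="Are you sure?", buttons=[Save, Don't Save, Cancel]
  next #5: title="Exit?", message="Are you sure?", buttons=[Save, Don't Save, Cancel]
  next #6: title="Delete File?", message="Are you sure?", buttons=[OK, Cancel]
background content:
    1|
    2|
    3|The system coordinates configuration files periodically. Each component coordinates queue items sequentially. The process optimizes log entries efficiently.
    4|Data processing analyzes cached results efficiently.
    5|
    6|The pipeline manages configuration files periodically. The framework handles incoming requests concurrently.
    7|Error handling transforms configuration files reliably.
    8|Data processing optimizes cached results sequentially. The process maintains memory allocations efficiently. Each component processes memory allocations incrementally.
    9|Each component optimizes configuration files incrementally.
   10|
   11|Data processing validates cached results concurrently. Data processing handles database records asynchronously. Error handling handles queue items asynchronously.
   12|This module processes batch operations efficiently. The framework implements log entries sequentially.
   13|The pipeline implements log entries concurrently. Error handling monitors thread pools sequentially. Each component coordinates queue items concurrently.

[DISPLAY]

                                                            
                                                            
The system coordinates configuration files periodically. Eac
Data processing analyzes cached results efficiently.        
                                                            
The pipeline manages configuration files periodically. The f
Error handling transforms configuration files reliably.     
Data processin┌──────────────────────────────┐ntially. The p
Each component│       Update Available       │ncrementally. 
              │     File already exists.     │              
Data processin│ [Save]  Don't Save   Cancel  │rrently. Data 
This module pr└──────────────────────────────┘ntly. The fram
The pipeline implements log entries concurrently. Error hand
                                                            
                                                            
                                                            
                                                            
                                                            
                                                            
                                                            


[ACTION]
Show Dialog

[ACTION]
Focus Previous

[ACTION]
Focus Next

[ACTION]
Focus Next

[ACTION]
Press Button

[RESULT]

                                                            
                                                            
The system coordinates configuration files periodically. Eac
Data processing analyzes cached results efficiently.        
                                                            
The pipeline manages configuration files periodically. The f
Error handling transforms configuration files reliably.     
Data processing optimizes cached results sequentially. The p
Each component optimizes configuration files incrementally. 
                                                            
Data processing validates cached results concurrently. Data 
This module processes batch operations efficiently. The fram
The pipeline implements log entries concurrently. Error hand
                                                            
                                                            
                                                            
                                                            
                                                            
                                                            
                                                            


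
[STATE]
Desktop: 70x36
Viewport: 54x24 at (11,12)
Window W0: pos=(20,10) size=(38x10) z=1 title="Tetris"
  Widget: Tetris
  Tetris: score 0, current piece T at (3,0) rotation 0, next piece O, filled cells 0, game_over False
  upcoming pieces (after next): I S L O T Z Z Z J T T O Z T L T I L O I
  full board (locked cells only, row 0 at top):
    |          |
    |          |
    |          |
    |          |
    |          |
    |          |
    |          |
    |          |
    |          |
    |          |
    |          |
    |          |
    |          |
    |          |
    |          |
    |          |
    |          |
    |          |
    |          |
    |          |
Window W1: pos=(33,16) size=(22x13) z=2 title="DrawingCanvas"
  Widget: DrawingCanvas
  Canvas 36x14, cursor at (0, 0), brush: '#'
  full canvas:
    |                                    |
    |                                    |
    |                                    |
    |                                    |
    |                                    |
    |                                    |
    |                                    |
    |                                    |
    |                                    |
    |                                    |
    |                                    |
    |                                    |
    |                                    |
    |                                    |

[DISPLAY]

         ┠────────────────────────────────────┨       
         ┃          │Next:                    ┃       
         ┃          │▓▓                       ┃       
         ┃          │▓▓                       ┃       
         ┃          │ ┏━━━━━━━━━━━━━━━━━━━━┓  ┃       
         ┃          │ ┃ DrawingCanvas      ┃  ┃       
         ┃          │ ┠────────────────────┨  ┃       
         ┗━━━━━━━━━━━━┃+                   ┃━━┛       
                      ┃                    ┃          
                      ┃                    ┃          
                      ┃                    ┃          
                      ┃                    ┃          
                      ┃                    ┃          
                      ┃                    ┃          
                      ┃                    ┃          
                      ┃                    ┃          
                      ┗━━━━━━━━━━━━━━━━━━━━┛          
                                                      
                                                      
                                                      
                                                      
                                                      
                                                      
                                                      


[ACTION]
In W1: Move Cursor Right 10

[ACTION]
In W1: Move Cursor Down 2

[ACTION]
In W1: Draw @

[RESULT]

         ┠────────────────────────────────────┨       
         ┃          │Next:                    ┃       
         ┃          │▓▓                       ┃       
         ┃          │▓▓                       ┃       
         ┃          │ ┏━━━━━━━━━━━━━━━━━━━━┓  ┃       
         ┃          │ ┃ DrawingCanvas      ┃  ┃       
         ┃          │ ┠────────────────────┨  ┃       
         ┗━━━━━━━━━━━━┃                    ┃━━┛       
                      ┃                    ┃          
                      ┃          @         ┃          
                      ┃                    ┃          
                      ┃                    ┃          
                      ┃                    ┃          
                      ┃                    ┃          
                      ┃                    ┃          
                      ┃                    ┃          
                      ┗━━━━━━━━━━━━━━━━━━━━┛          
                                                      
                                                      
                                                      
                                                      
                                                      
                                                      
                                                      


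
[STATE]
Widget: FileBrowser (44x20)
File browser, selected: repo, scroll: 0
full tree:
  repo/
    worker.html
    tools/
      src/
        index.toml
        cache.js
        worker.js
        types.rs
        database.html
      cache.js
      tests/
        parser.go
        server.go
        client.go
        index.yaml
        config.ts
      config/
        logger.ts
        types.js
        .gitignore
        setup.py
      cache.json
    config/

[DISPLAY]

> [-] repo/                                 
    worker.html                             
    [+] tools/                              
    [+] config/                             
                                            
                                            
                                            
                                            
                                            
                                            
                                            
                                            
                                            
                                            
                                            
                                            
                                            
                                            
                                            
                                            


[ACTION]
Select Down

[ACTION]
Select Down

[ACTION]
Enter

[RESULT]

  [-] repo/                                 
    worker.html                             
  > [-] tools/                              
      [+] src/                              
      cache.js                              
      [+] tests/                            
      [+] config/                           
      cache.json                            
    [+] config/                             
                                            
                                            
                                            
                                            
                                            
                                            
                                            
                                            
                                            
                                            
                                            


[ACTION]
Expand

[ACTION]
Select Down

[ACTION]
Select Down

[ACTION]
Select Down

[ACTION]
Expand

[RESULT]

  [-] repo/                                 
    worker.html                             
    [-] tools/                              
      [+] src/                              
      cache.js                              
    > [-] tests/                            
        parser.go                           
        server.go                           
        client.go                           
        index.yaml                          
        config.ts                           
      [+] config/                           
      cache.json                            
    [+] config/                             
                                            
                                            
                                            
                                            
                                            
                                            


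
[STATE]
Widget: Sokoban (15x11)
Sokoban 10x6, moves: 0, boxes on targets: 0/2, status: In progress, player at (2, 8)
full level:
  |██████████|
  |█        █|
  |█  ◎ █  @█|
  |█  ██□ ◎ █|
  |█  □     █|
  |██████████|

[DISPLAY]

██████████     
█        █     
█  ◎ █  @█     
█  ██□ ◎ █     
█  □     █     
██████████     
Moves: 0  0/2  
               
               
               
               


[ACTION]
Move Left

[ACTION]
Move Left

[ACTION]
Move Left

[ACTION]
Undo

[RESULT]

██████████     
█        █     
█  ◎ █ @ █     
█  ██□ ◎ █     
█  □     █     
██████████     
Moves: 1  0/2  
               
               
               
               


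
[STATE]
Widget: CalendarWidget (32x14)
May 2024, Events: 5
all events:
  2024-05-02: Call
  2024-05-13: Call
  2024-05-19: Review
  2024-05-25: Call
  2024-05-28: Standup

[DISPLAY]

            May 2024            
Mo Tu We Th Fr Sa Su            
       1  2*  3  4  5           
 6  7  8  9 10 11 12            
13* 14 15 16 17 18 19*          
20 21 22 23 24 25* 26           
27 28* 29 30 31                 
                                
                                
                                
                                
                                
                                
                                


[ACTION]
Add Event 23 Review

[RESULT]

            May 2024            
Mo Tu We Th Fr Sa Su            
       1  2*  3  4  5           
 6  7  8  9 10 11 12            
13* 14 15 16 17 18 19*          
20 21 22 23* 24 25* 26          
27 28* 29 30 31                 
                                
                                
                                
                                
                                
                                
                                


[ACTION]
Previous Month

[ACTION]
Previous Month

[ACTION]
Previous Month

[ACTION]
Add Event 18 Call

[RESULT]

         February 2024          
Mo Tu We Th Fr Sa Su            
          1  2  3  4            
 5  6  7  8  9 10 11            
12 13 14 15 16 17 18*           
19 20 21 22 23 24 25            
26 27 28 29                     
                                
                                
                                
                                
                                
                                
                                


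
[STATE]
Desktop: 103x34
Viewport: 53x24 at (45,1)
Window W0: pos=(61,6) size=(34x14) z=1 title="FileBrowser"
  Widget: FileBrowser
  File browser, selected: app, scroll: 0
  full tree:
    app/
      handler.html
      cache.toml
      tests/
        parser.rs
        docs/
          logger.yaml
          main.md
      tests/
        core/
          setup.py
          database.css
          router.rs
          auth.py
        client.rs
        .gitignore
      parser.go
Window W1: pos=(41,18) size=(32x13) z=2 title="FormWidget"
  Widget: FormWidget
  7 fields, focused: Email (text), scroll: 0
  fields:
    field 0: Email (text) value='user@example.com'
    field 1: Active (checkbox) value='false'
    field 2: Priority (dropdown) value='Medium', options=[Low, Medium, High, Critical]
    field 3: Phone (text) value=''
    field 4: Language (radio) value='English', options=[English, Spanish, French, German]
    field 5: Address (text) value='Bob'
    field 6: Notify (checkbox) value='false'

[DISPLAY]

                                                     
                                                     
                                                     
                                                     
                                                     
                ┏━━━━━━━━━━━━━━━━━━━━━━━━━━━━━━━━┓   
                ┃ FileBrowser                    ┃   
                ┠────────────────────────────────┨   
                ┃> [-] app/                      ┃   
                ┃    handler.html                ┃   
                ┃    cache.toml                  ┃   
                ┃    [+] tests/                  ┃   
                ┃    [+] tests/                  ┃   
                ┃    parser.go                   ┃   
                ┃                                ┃   
                ┃                                ┃   
                ┃                                ┃   
━━━━━━━━━━━━━━━━━━━━━━━━━━━┓                     ┃   
rmWidget                   ┃━━━━━━━━━━━━━━━━━━━━━┛   
───────────────────────────┨                         
mail:      [user@example.c]┃                         
ctive:     [ ]             ┃                         
riority:   [Medium       ▼]┃                         
hone:      [              ]┃                         


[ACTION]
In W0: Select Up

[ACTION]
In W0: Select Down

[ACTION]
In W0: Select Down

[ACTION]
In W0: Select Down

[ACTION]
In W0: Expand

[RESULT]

                                                     
                                                     
                                                     
                                                     
                                                     
                ┏━━━━━━━━━━━━━━━━━━━━━━━━━━━━━━━━┓   
                ┃ FileBrowser                    ┃   
                ┠────────────────────────────────┨   
                ┃  [-] app/                      ┃   
                ┃    handler.html                ┃   
                ┃    cache.toml                  ┃   
                ┃  > [-] tests/                  ┃   
                ┃      parser.rs                 ┃   
                ┃      [+] docs/                 ┃   
                ┃    [-] tests/                  ┃   
                ┃      [+] core/                 ┃   
                ┃      client.rs                 ┃   
━━━━━━━━━━━━━━━━━━━━━━━━━━━┓gnore                ┃   
rmWidget                   ┃━━━━━━━━━━━━━━━━━━━━━┛   
───────────────────────────┨                         
mail:      [user@example.c]┃                         
ctive:     [ ]             ┃                         
riority:   [Medium       ▼]┃                         
hone:      [              ]┃                         


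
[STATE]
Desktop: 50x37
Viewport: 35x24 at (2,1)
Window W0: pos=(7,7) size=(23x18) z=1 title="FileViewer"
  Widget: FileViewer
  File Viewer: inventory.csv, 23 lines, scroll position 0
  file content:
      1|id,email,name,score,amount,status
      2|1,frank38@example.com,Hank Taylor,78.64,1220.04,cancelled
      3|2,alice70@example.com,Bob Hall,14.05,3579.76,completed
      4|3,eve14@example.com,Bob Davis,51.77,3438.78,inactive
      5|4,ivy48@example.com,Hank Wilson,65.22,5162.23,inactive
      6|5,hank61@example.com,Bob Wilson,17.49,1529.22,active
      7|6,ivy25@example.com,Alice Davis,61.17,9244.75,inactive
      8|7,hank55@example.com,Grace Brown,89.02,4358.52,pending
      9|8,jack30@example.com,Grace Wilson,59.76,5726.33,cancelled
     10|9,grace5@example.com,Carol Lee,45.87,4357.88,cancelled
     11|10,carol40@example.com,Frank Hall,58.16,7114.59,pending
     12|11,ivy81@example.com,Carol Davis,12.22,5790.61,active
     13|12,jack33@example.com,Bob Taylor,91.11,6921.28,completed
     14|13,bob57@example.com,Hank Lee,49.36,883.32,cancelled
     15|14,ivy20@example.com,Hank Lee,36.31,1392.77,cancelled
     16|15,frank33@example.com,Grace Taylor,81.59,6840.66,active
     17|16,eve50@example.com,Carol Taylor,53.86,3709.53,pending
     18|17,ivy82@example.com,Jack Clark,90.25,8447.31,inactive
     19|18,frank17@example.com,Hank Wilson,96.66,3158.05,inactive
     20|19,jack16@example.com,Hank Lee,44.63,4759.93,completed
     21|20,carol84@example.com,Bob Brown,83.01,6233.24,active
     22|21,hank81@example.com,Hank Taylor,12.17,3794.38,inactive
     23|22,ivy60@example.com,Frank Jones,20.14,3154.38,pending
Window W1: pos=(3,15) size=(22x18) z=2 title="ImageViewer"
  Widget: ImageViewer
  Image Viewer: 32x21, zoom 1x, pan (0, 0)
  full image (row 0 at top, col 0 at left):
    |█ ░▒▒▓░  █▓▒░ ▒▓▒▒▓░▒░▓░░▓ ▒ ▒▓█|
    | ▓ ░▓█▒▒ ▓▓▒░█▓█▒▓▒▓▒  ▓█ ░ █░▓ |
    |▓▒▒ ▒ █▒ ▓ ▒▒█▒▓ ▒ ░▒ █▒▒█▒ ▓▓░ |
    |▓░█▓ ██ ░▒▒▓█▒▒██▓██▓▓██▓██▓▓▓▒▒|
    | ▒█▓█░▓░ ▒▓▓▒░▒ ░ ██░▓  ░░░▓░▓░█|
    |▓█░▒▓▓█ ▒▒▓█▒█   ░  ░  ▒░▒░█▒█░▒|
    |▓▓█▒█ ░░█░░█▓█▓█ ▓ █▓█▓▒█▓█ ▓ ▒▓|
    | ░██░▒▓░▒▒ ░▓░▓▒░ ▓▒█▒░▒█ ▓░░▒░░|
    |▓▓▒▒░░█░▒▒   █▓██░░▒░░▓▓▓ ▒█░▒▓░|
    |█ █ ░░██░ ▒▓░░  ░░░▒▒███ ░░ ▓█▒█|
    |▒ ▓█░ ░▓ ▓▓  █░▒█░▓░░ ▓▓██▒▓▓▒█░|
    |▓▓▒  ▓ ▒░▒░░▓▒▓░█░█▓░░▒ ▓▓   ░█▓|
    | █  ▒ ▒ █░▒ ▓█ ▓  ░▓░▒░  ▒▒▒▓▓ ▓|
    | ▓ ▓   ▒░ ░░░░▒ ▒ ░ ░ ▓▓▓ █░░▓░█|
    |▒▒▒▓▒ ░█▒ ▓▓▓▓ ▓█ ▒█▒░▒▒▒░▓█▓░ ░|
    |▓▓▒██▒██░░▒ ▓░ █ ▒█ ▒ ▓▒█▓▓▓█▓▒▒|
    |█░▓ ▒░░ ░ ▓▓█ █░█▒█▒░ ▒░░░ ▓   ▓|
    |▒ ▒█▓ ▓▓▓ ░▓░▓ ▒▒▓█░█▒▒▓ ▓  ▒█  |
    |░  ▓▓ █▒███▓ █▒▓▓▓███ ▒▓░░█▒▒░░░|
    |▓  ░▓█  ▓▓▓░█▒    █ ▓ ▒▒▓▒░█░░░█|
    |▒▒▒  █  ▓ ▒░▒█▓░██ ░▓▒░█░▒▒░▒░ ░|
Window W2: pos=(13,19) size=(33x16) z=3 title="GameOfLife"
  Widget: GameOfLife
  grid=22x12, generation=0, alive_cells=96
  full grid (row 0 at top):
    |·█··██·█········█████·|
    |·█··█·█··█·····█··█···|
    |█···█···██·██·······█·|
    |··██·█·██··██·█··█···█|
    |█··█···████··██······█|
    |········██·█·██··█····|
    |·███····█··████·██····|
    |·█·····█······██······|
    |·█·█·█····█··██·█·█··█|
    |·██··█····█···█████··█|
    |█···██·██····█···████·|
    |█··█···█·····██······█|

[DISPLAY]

                                   
                                   
                                   
                                   
                                   
                                   
     ┏━━━━━━━━━━━━━━━━━━━━━┓       
     ┃ FileViewer          ┃       
     ┠─────────────────────┨       
     ┃id,email,name,score,▲┃       
     ┃1,frank38@example.co█┃       
     ┃2,alice70@example.co░┃       
     ┃3,eve14@example.com,░┃       
     ┃4,ivy48@example.com,░┃       
 ┏━━━━━━━━━━━━━━━━━━━━┓com░┃       
 ┃ ImageViewer        ┃om,░┃       
 ┠────────────────────┨com░┃       
 ┃█ ░▒▒▓░  █▓▒░ ▒▓▒▒▓░┃com░┃       
 ┃ ▓ ░▓█▒▒ ┏━━━━━━━━━━━━━━━━━━━━━━━
 ┃▓▒▒ ▒ █▒ ┃ GameOfLife            
 ┃▓░█▓ ██ ░┠───────────────────────
 ┃ ▒█▓█░▓░ ┃Gen: 0                 
 ┃▓█░▒▓▓█ ▒┃·█··██·█········█████· 
 ┃▓▓█▒█ ░░█┃·█··█·█··█·····█··█··· 


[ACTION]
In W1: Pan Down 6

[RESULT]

                                   
                                   
                                   
                                   
                                   
                                   
     ┏━━━━━━━━━━━━━━━━━━━━━┓       
     ┃ FileViewer          ┃       
     ┠─────────────────────┨       
     ┃id,email,name,score,▲┃       
     ┃1,frank38@example.co█┃       
     ┃2,alice70@example.co░┃       
     ┃3,eve14@example.com,░┃       
     ┃4,ivy48@example.com,░┃       
 ┏━━━━━━━━━━━━━━━━━━━━┓com░┃       
 ┃ ImageViewer        ┃om,░┃       
 ┠────────────────────┨com░┃       
 ┃▓▓█▒█ ░░█░░█▓█▓█ ▓ █┃com░┃       
 ┃ ░██░▒▓░▒┏━━━━━━━━━━━━━━━━━━━━━━━
 ┃▓▓▒▒░░█░▒┃ GameOfLife            
 ┃█ █ ░░██░┠───────────────────────
 ┃▒ ▓█░ ░▓ ┃Gen: 0                 
 ┃▓▓▒  ▓ ▒░┃·█··██·█········█████· 
 ┃ █  ▒ ▒ █┃·█··█·█··█·····█··█··· 


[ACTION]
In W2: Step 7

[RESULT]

                                   
                                   
                                   
                                   
                                   
                                   
     ┏━━━━━━━━━━━━━━━━━━━━━┓       
     ┃ FileViewer          ┃       
     ┠─────────────────────┨       
     ┃id,email,name,score,▲┃       
     ┃1,frank38@example.co█┃       
     ┃2,alice70@example.co░┃       
     ┃3,eve14@example.com,░┃       
     ┃4,ivy48@example.com,░┃       
 ┏━━━━━━━━━━━━━━━━━━━━┓com░┃       
 ┃ ImageViewer        ┃om,░┃       
 ┠────────────────────┨com░┃       
 ┃▓▓█▒█ ░░█░░█▓█▓█ ▓ █┃com░┃       
 ┃ ░██░▒▓░▒┏━━━━━━━━━━━━━━━━━━━━━━━
 ┃▓▓▒▒░░█░▒┃ GameOfLife            
 ┃█ █ ░░██░┠───────────────────────
 ┃▒ ▓█░ ░▓ ┃Gen: 7                 
 ┃▓▓▒  ▓ ▒░┃·····█········█··███·· 
 ┃ █  ▒ ▒ █┃····█·█······█·███··█· 


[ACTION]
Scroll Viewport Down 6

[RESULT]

     ┏━━━━━━━━━━━━━━━━━━━━━┓       
     ┃ FileViewer          ┃       
     ┠─────────────────────┨       
     ┃id,email,name,score,▲┃       
     ┃1,frank38@example.co█┃       
     ┃2,alice70@example.co░┃       
     ┃3,eve14@example.com,░┃       
     ┃4,ivy48@example.com,░┃       
 ┏━━━━━━━━━━━━━━━━━━━━┓com░┃       
 ┃ ImageViewer        ┃om,░┃       
 ┠────────────────────┨com░┃       
 ┃▓▓█▒█ ░░█░░█▓█▓█ ▓ █┃com░┃       
 ┃ ░██░▒▓░▒┏━━━━━━━━━━━━━━━━━━━━━━━
 ┃▓▓▒▒░░█░▒┃ GameOfLife            
 ┃█ █ ░░██░┠───────────────────────
 ┃▒ ▓█░ ░▓ ┃Gen: 7                 
 ┃▓▓▒  ▓ ▒░┃·····█········█··███·· 
 ┃ █  ▒ ▒ █┃····█·█······█·███··█· 
 ┃ ▓ ▓   ▒░┃····█·█·····██·████·██ 
 ┃▒▒▒▓▒ ░█▒┃······█·····█······███ 
 ┃▓▓▒██▒██░┃············█········· 
 ┃█░▓ ▒░░ ░┃····█·█···██···██····· 
 ┃▒ ▒█▓ ▓▓▓┃·····██·███·██████···· 
 ┃░  ▓▓ █▒█┃···█········███··██··· 
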